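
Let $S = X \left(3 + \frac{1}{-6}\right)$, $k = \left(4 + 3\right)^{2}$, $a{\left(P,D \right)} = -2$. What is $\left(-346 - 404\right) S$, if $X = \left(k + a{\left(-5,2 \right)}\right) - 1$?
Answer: $-97750$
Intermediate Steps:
$k = 49$ ($k = 7^{2} = 49$)
$X = 46$ ($X = \left(49 - 2\right) - 1 = 47 - 1 = 46$)
$S = \frac{391}{3}$ ($S = 46 \left(3 + \frac{1}{-6}\right) = 46 \left(3 - \frac{1}{6}\right) = 46 \cdot \frac{17}{6} = \frac{391}{3} \approx 130.33$)
$\left(-346 - 404\right) S = \left(-346 - 404\right) \frac{391}{3} = \left(-750\right) \frac{391}{3} = -97750$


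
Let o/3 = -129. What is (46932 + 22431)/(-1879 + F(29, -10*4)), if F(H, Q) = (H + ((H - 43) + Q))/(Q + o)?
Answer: -9872667/267436 ≈ -36.916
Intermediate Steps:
o = -387 (o = 3*(-129) = -387)
F(H, Q) = (-43 + Q + 2*H)/(-387 + Q) (F(H, Q) = (H + ((H - 43) + Q))/(Q - 387) = (H + ((-43 + H) + Q))/(-387 + Q) = (H + (-43 + H + Q))/(-387 + Q) = (-43 + Q + 2*H)/(-387 + Q))
(46932 + 22431)/(-1879 + F(29, -10*4)) = (46932 + 22431)/(-1879 + (-43 - 10*4 + 2*29)/(-387 - 10*4)) = 69363/(-1879 + (-43 - 40 + 58)/(-387 - 40)) = 69363/(-1879 - 25/(-427)) = 69363/(-1879 - 1/427*(-25)) = 69363/(-1879 + 25/427) = 69363/(-802308/427) = 69363*(-427/802308) = -9872667/267436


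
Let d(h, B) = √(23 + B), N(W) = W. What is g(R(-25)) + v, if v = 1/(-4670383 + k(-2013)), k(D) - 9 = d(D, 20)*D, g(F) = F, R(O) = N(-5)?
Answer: -109061099953419/21812219056609 + 2013*√43/21812219056609 ≈ -5.0000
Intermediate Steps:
R(O) = -5
k(D) = 9 + D*√43 (k(D) = 9 + √(23 + 20)*D = 9 + √43*D = 9 + D*√43)
v = 1/(-4670374 - 2013*√43) (v = 1/(-4670383 + (9 - 2013*√43)) = 1/(-4670374 - 2013*√43) ≈ -2.1351e-7)
g(R(-25)) + v = -5 + (-4670374/21812219056609 + 2013*√43/21812219056609) = -109061099953419/21812219056609 + 2013*√43/21812219056609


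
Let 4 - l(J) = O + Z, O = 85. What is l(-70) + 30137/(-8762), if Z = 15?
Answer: -871289/8762 ≈ -99.439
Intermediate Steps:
l(J) = -96 (l(J) = 4 - (85 + 15) = 4 - 1*100 = 4 - 100 = -96)
l(-70) + 30137/(-8762) = -96 + 30137/(-8762) = -96 + 30137*(-1/8762) = -96 - 30137/8762 = -871289/8762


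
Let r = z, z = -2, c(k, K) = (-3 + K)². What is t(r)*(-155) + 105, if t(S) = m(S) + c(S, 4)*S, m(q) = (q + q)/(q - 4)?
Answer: 935/3 ≈ 311.67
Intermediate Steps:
m(q) = 2*q/(-4 + q) (m(q) = (2*q)/(-4 + q) = 2*q/(-4 + q))
r = -2
t(S) = S + 2*S/(-4 + S) (t(S) = 2*S/(-4 + S) + (-3 + 4)²*S = 2*S/(-4 + S) + 1²*S = 2*S/(-4 + S) + 1*S = 2*S/(-4 + S) + S = S + 2*S/(-4 + S))
t(r)*(-155) + 105 = -2*(-2 - 2)/(-4 - 2)*(-155) + 105 = -2*(-4)/(-6)*(-155) + 105 = -2*(-⅙)*(-4)*(-155) + 105 = -4/3*(-155) + 105 = 620/3 + 105 = 935/3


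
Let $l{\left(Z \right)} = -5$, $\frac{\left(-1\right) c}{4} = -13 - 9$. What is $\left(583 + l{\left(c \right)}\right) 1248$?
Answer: $721344$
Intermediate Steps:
$c = 88$ ($c = - 4 \left(-13 - 9\right) = \left(-4\right) \left(-22\right) = 88$)
$\left(583 + l{\left(c \right)}\right) 1248 = \left(583 - 5\right) 1248 = 578 \cdot 1248 = 721344$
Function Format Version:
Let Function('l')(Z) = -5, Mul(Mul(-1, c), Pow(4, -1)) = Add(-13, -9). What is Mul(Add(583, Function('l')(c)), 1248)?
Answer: 721344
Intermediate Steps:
c = 88 (c = Mul(-4, Add(-13, -9)) = Mul(-4, -22) = 88)
Mul(Add(583, Function('l')(c)), 1248) = Mul(Add(583, -5), 1248) = Mul(578, 1248) = 721344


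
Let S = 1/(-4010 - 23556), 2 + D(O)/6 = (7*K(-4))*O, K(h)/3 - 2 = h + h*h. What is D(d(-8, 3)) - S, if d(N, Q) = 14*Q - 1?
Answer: 1993352593/27566 ≈ 72312.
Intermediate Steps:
K(h) = 6 + 3*h + 3*h² (K(h) = 6 + 3*(h + h*h) = 6 + 3*(h + h²) = 6 + (3*h + 3*h²) = 6 + 3*h + 3*h²)
d(N, Q) = -1 + 14*Q
D(O) = -12 + 1764*O (D(O) = -12 + 6*((7*(6 + 3*(-4) + 3*(-4)²))*O) = -12 + 6*((7*(6 - 12 + 3*16))*O) = -12 + 6*((7*(6 - 12 + 48))*O) = -12 + 6*((7*42)*O) = -12 + 6*(294*O) = -12 + 1764*O)
S = -1/27566 (S = 1/(-27566) = -1/27566 ≈ -3.6277e-5)
D(d(-8, 3)) - S = (-12 + 1764*(-1 + 14*3)) - 1*(-1/27566) = (-12 + 1764*(-1 + 42)) + 1/27566 = (-12 + 1764*41) + 1/27566 = (-12 + 72324) + 1/27566 = 72312 + 1/27566 = 1993352593/27566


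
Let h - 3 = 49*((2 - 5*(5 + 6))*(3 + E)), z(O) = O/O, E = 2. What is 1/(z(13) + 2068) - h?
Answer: 26859759/2069 ≈ 12982.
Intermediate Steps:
z(O) = 1
h = -12982 (h = 3 + 49*((2 - 5*(5 + 6))*(3 + 2)) = 3 + 49*((2 - 5*11)*5) = 3 + 49*((2 - 55)*5) = 3 + 49*(-53*5) = 3 + 49*(-265) = 3 - 12985 = -12982)
1/(z(13) + 2068) - h = 1/(1 + 2068) - 1*(-12982) = 1/2069 + 12982 = 26859759/2069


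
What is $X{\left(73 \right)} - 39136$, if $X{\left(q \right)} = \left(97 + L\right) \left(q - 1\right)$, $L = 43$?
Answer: $-29056$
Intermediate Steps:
$X{\left(q \right)} = -140 + 140 q$ ($X{\left(q \right)} = \left(97 + 43\right) \left(q - 1\right) = 140 \left(-1 + q\right) = -140 + 140 q$)
$X{\left(73 \right)} - 39136 = \left(-140 + 140 \cdot 73\right) - 39136 = \left(-140 + 10220\right) - 39136 = 10080 - 39136 = -29056$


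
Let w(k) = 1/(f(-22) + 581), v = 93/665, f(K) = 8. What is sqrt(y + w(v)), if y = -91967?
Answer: I*sqrt(31905283018)/589 ≈ 303.26*I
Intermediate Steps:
v = 93/665 (v = 93*(1/665) = 93/665 ≈ 0.13985)
w(k) = 1/589 (w(k) = 1/(8 + 581) = 1/589)
sqrt(y + w(v)) = sqrt(-91967 + 1/589) = sqrt(-54168562/589) = I*sqrt(31905283018)/589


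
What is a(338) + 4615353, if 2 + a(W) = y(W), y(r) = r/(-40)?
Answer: 92306851/20 ≈ 4.6153e+6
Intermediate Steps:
y(r) = -r/40 (y(r) = r*(-1/40) = -r/40)
a(W) = -2 - W/40
a(338) + 4615353 = (-2 - 1/40*338) + 4615353 = (-2 - 169/20) + 4615353 = -209/20 + 4615353 = 92306851/20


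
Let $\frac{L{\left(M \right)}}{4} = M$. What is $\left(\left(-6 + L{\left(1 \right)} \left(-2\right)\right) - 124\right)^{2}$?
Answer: $19044$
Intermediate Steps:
$L{\left(M \right)} = 4 M$
$\left(\left(-6 + L{\left(1 \right)} \left(-2\right)\right) - 124\right)^{2} = \left(\left(-6 + 4 \cdot 1 \left(-2\right)\right) - 124\right)^{2} = \left(\left(-6 + 4 \left(-2\right)\right) - 124\right)^{2} = \left(\left(-6 - 8\right) - 124\right)^{2} = \left(-14 - 124\right)^{2} = \left(-138\right)^{2} = 19044$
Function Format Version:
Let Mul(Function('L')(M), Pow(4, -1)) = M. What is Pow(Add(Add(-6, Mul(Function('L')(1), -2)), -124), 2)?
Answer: 19044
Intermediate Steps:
Function('L')(M) = Mul(4, M)
Pow(Add(Add(-6, Mul(Function('L')(1), -2)), -124), 2) = Pow(Add(Add(-6, Mul(Mul(4, 1), -2)), -124), 2) = Pow(Add(Add(-6, Mul(4, -2)), -124), 2) = Pow(Add(Add(-6, -8), -124), 2) = Pow(Add(-14, -124), 2) = Pow(-138, 2) = 19044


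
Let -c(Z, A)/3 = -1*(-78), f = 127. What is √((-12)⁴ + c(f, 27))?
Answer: 3*√2278 ≈ 143.19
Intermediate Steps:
c(Z, A) = -234 (c(Z, A) = -(-3)*(-78) = -3*78 = -234)
√((-12)⁴ + c(f, 27)) = √((-12)⁴ - 234) = √(20736 - 234) = √20502 = 3*√2278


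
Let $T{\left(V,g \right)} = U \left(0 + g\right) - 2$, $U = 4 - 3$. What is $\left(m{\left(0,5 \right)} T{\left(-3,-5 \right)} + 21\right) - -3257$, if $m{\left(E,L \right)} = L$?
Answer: $3243$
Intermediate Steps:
$U = 1$ ($U = 4 - 3 = 1$)
$T{\left(V,g \right)} = -2 + g$ ($T{\left(V,g \right)} = 1 \left(0 + g\right) - 2 = 1 g - 2 = g - 2 = -2 + g$)
$\left(m{\left(0,5 \right)} T{\left(-3,-5 \right)} + 21\right) - -3257 = \left(5 \left(-2 - 5\right) + 21\right) - -3257 = \left(5 \left(-7\right) + 21\right) + 3257 = \left(-35 + 21\right) + 3257 = -14 + 3257 = 3243$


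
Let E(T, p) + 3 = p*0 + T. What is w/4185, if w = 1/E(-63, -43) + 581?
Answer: 7669/55242 ≈ 0.13883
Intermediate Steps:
E(T, p) = -3 + T (E(T, p) = -3 + (p*0 + T) = -3 + (0 + T) = -3 + T)
w = 38345/66 (w = 1/(-3 - 63) + 581 = 1/(-66) + 581 = -1/66 + 581 = 38345/66 ≈ 580.98)
w/4185 = (38345/66)/4185 = (38345/66)*(1/4185) = 7669/55242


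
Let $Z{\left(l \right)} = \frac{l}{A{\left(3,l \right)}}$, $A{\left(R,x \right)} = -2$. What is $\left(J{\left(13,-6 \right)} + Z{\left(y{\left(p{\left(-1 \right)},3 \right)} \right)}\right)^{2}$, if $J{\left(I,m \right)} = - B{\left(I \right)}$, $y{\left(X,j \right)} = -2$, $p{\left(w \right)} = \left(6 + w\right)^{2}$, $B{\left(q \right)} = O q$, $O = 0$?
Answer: $1$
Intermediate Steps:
$B{\left(q \right)} = 0$ ($B{\left(q \right)} = 0 q = 0$)
$J{\left(I,m \right)} = 0$ ($J{\left(I,m \right)} = \left(-1\right) 0 = 0$)
$Z{\left(l \right)} = - \frac{l}{2}$ ($Z{\left(l \right)} = \frac{l}{-2} = l \left(- \frac{1}{2}\right) = - \frac{l}{2}$)
$\left(J{\left(13,-6 \right)} + Z{\left(y{\left(p{\left(-1 \right)},3 \right)} \right)}\right)^{2} = \left(0 - -1\right)^{2} = \left(0 + 1\right)^{2} = 1^{2} = 1$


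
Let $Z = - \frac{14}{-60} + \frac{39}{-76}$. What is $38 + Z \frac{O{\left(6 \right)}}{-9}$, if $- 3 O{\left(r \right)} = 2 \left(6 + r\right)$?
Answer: $\frac{96832}{2565} \approx 37.751$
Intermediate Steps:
$Z = - \frac{319}{1140}$ ($Z = \left(-14\right) \left(- \frac{1}{60}\right) + 39 \left(- \frac{1}{76}\right) = \frac{7}{30} - \frac{39}{76} = - \frac{319}{1140} \approx -0.27982$)
$O{\left(r \right)} = -4 - \frac{2 r}{3}$ ($O{\left(r \right)} = - \frac{2 \left(6 + r\right)}{3} = - \frac{12 + 2 r}{3} = -4 - \frac{2 r}{3}$)
$38 + Z \frac{O{\left(6 \right)}}{-9} = 38 - \frac{319 \frac{-4 - 4}{-9}}{1140} = 38 - \frac{319 \left(-4 - 4\right) \left(- \frac{1}{9}\right)}{1140} = 38 - \frac{319 \left(\left(-8\right) \left(- \frac{1}{9}\right)\right)}{1140} = 38 - \frac{638}{2565} = \frac{96832}{2565}$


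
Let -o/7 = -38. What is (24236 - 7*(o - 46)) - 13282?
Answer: 9414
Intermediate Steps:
o = 266 (o = -7*(-38) = 266)
(24236 - 7*(o - 46)) - 13282 = (24236 - 7*(266 - 46)) - 13282 = (24236 - 7*220) - 13282 = (24236 - 1540) - 13282 = 22696 - 13282 = 9414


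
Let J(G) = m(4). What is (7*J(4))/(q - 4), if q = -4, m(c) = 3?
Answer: -21/8 ≈ -2.6250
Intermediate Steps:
J(G) = 3
(7*J(4))/(q - 4) = (7*3)/(-4 - 4) = 21/(-8) = 21*(-⅛) = -21/8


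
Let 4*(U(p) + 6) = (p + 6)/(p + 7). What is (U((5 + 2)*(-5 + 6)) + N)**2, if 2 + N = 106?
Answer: 30261001/3136 ≈ 9649.5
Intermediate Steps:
N = 104 (N = -2 + 106 = 104)
U(p) = -6 + (6 + p)/(4*(7 + p)) (U(p) = -6 + ((p + 6)/(p + 7))/4 = -6 + ((6 + p)/(7 + p))/4 = -6 + (6 + p)/(4*(7 + p)))
(U((5 + 2)*(-5 + 6)) + N)**2 = ((-162 - 23*(5 + 2)*(-5 + 6))/(4*(7 + (5 + 2)*(-5 + 6))) + 104)**2 = ((-162 - 161)/(4*(7 + 7*1)) + 104)**2 = ((-162 - 23*7)/(4*(7 + 7)) + 104)**2 = ((1/4)*(-162 - 161)/14 + 104)**2 = ((1/4)*(1/14)*(-323) + 104)**2 = (-323/56 + 104)**2 = (5501/56)**2 = 30261001/3136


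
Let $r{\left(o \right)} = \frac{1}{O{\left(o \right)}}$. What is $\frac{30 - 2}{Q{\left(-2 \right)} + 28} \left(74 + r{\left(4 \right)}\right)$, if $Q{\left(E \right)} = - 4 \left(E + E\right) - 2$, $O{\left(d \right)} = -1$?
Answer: $\frac{146}{3} \approx 48.667$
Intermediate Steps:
$r{\left(o \right)} = -1$ ($r{\left(o \right)} = \frac{1}{-1} = -1$)
$Q{\left(E \right)} = -2 - 8 E$ ($Q{\left(E \right)} = - 4 \cdot 2 E - 2 = - 8 E - 2 = -2 - 8 E$)
$\frac{30 - 2}{Q{\left(-2 \right)} + 28} \left(74 + r{\left(4 \right)}\right) = \frac{30 - 2}{\left(-2 - -16\right) + 28} \left(74 - 1\right) = \frac{28}{\left(-2 + 16\right) + 28} \cdot 73 = \frac{28}{14 + 28} \cdot 73 = \frac{28}{42} \cdot 73 = 28 \cdot \frac{1}{42} \cdot 73 = \frac{2}{3} \cdot 73 = \frac{146}{3}$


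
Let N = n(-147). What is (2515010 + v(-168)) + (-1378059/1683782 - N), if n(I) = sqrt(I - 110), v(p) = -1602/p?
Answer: 59286405441551/23572948 - I*sqrt(257) ≈ 2.515e+6 - 16.031*I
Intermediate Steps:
n(I) = sqrt(-110 + I)
N = I*sqrt(257) (N = sqrt(-110 - 147) = sqrt(-257) = I*sqrt(257) ≈ 16.031*I)
(2515010 + v(-168)) + (-1378059/1683782 - N) = (2515010 - 1602/(-168)) + (-1378059/1683782 - I*sqrt(257)) = (2515010 - 1602*(-1/168)) + (-1378059*1/1683782 - I*sqrt(257)) = (2515010 + 267/28) + (-1378059/1683782 - I*sqrt(257)) = 70420547/28 + (-1378059/1683782 - I*sqrt(257)) = 59286405441551/23572948 - I*sqrt(257)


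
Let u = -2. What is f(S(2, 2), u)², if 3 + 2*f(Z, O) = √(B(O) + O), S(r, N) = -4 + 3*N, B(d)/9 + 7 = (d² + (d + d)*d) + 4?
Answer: (3 - √79)²/4 ≈ 8.6677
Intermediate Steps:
B(d) = -27 + 27*d² (B(d) = -63 + 9*((d² + (d + d)*d) + 4) = -63 + 9*((d² + (2*d)*d) + 4) = -63 + 9*((d² + 2*d²) + 4) = -63 + 9*(3*d² + 4) = -63 + 9*(4 + 3*d²) = -63 + (36 + 27*d²) = -27 + 27*d²)
f(Z, O) = -3/2 + √(-27 + O + 27*O²)/2 (f(Z, O) = -3/2 + √((-27 + 27*O²) + O)/2 = -3/2 + √(-27 + O + 27*O²)/2)
f(S(2, 2), u)² = (-3/2 + √(-27 - 2 + 27*(-2)²)/2)² = (-3/2 + √(-27 - 2 + 27*4)/2)² = (-3/2 + √(-27 - 2 + 108)/2)² = (-3/2 + √79/2)²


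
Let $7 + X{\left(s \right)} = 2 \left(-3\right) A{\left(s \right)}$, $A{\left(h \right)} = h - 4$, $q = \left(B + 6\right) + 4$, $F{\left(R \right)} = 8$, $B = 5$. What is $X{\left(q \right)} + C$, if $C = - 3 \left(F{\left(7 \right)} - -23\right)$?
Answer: $-166$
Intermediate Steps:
$q = 15$ ($q = \left(5 + 6\right) + 4 = 11 + 4 = 15$)
$A{\left(h \right)} = -4 + h$
$C = -93$ ($C = - 3 \left(8 - -23\right) = - 3 \left(8 + 23\right) = \left(-3\right) 31 = -93$)
$X{\left(s \right)} = 17 - 6 s$ ($X{\left(s \right)} = -7 + 2 \left(-3\right) \left(-4 + s\right) = -7 - 6 \left(-4 + s\right) = -7 - \left(-24 + 6 s\right) = 17 - 6 s$)
$X{\left(q \right)} + C = \left(17 - 90\right) - 93 = -73 - 93 = -166$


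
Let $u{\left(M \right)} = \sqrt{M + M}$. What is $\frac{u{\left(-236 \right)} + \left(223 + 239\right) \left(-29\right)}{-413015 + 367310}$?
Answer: $\frac{406}{1385} - \frac{2 i \sqrt{118}}{45705} \approx 0.29314 - 0.00047534 i$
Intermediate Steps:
$u{\left(M \right)} = \sqrt{2} \sqrt{M}$ ($u{\left(M \right)} = \sqrt{2 M} = \sqrt{2} \sqrt{M}$)
$\frac{u{\left(-236 \right)} + \left(223 + 239\right) \left(-29\right)}{-413015 + 367310} = \frac{\sqrt{2} \sqrt{-236} + \left(223 + 239\right) \left(-29\right)}{-413015 + 367310} = \frac{\sqrt{2} \cdot 2 i \sqrt{59} + 462 \left(-29\right)}{-45705} = \left(2 i \sqrt{118} - 13398\right) \left(- \frac{1}{45705}\right) = \left(-13398 + 2 i \sqrt{118}\right) \left(- \frac{1}{45705}\right) = \frac{406}{1385} - \frac{2 i \sqrt{118}}{45705}$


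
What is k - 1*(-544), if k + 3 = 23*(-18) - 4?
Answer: 123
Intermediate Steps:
k = -421 (k = -3 + (23*(-18) - 4) = -3 + (-414 - 4) = -3 - 418 = -421)
k - 1*(-544) = -421 - 1*(-544) = -421 + 544 = 123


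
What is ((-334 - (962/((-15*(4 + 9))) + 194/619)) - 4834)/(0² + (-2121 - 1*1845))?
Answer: 23970992/18412155 ≈ 1.3019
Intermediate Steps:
((-334 - (962/((-15*(4 + 9))) + 194/619)) - 4834)/(0² + (-2121 - 1*1845)) = ((-334 - (962/((-15*13)) + 194*(1/619))) - 4834)/(0 + (-2121 - 1845)) = ((-334 - (962/(-195) + 194/619)) - 4834)/(0 - 3966) = ((-334 - (962*(-1/195) + 194/619)) - 4834)/(-3966) = ((-334 - (-74/15 + 194/619)) - 4834)*(-1/3966) = ((-334 - 1*(-42896/9285)) - 4834)*(-1/3966) = ((-334 + 42896/9285) - 4834)*(-1/3966) = (-3058294/9285 - 4834)*(-1/3966) = -47941984/9285*(-1/3966) = 23970992/18412155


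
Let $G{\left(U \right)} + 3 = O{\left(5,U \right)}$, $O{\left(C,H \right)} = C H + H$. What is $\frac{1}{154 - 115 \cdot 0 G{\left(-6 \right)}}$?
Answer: $\frac{1}{154} \approx 0.0064935$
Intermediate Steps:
$O{\left(C,H \right)} = H + C H$
$G{\left(U \right)} = -3 + 6 U$ ($G{\left(U \right)} = -3 + U \left(1 + 5\right) = -3 + U 6 = -3 + 6 U$)
$\frac{1}{154 - 115 \cdot 0 G{\left(-6 \right)}} = \frac{1}{154 - 115 \cdot 0 \left(-3 + 6 \left(-6\right)\right)} = \frac{1}{154 - 115 \cdot 0 \left(-3 - 36\right)} = \frac{1}{154 - 115 \cdot 0 \left(-39\right)} = \frac{1}{154 - 0} = \frac{1}{154 + 0} = \frac{1}{154}$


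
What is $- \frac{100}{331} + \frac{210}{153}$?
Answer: $\frac{18070}{16881} \approx 1.0704$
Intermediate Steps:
$- \frac{100}{331} + \frac{210}{153} = \left(-100\right) \frac{1}{331} + 210 \cdot \frac{1}{153} = - \frac{100}{331} + \frac{70}{51} = \frac{18070}{16881}$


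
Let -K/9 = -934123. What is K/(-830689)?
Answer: -8407107/830689 ≈ -10.121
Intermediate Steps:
K = 8407107 (K = -9*(-934123) = 8407107)
K/(-830689) = 8407107/(-830689) = 8407107*(-1/830689) = -8407107/830689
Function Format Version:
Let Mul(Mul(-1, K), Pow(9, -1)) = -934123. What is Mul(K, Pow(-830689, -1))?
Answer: Rational(-8407107, 830689) ≈ -10.121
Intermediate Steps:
K = 8407107 (K = Mul(-9, -934123) = 8407107)
Mul(K, Pow(-830689, -1)) = Mul(8407107, Pow(-830689, -1)) = Mul(8407107, Rational(-1, 830689)) = Rational(-8407107, 830689)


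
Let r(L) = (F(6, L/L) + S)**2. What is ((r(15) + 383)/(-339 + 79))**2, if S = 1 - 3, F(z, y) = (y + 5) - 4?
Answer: 146689/67600 ≈ 2.1700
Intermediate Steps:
F(z, y) = 1 + y (F(z, y) = (5 + y) - 4 = 1 + y)
S = -2
r(L) = 0 (r(L) = ((1 + L/L) - 2)**2 = ((1 + 1) - 2)**2 = (2 - 2)**2 = 0**2 = 0)
((r(15) + 383)/(-339 + 79))**2 = ((0 + 383)/(-339 + 79))**2 = (383/(-260))**2 = (383*(-1/260))**2 = (-383/260)**2 = 146689/67600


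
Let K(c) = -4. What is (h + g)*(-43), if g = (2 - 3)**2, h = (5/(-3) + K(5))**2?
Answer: -12814/9 ≈ -1423.8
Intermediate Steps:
h = 289/9 (h = (5/(-3) - 4)**2 = (5*(-1/3) - 4)**2 = (-5/3 - 4)**2 = (-17/3)**2 = 289/9 ≈ 32.111)
g = 1 (g = (-1)**2 = 1)
(h + g)*(-43) = (289/9 + 1)*(-43) = (298/9)*(-43) = -12814/9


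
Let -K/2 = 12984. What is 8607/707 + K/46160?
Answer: 23683734/2039695 ≈ 11.611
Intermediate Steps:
K = -25968 (K = -2*12984 = -25968)
8607/707 + K/46160 = 8607/707 - 25968/46160 = 8607*(1/707) - 25968*1/46160 = 8607/707 - 1623/2885 = 23683734/2039695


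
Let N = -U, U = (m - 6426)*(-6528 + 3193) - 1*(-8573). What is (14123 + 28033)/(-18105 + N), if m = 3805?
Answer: -14052/2922571 ≈ -0.0048081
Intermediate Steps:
U = 8749608 (U = (3805 - 6426)*(-6528 + 3193) - 1*(-8573) = -2621*(-3335) + 8573 = 8741035 + 8573 = 8749608)
N = -8749608 (N = -1*8749608 = -8749608)
(14123 + 28033)/(-18105 + N) = (14123 + 28033)/(-18105 - 8749608) = 42156/(-8767713) = 42156*(-1/8767713) = -14052/2922571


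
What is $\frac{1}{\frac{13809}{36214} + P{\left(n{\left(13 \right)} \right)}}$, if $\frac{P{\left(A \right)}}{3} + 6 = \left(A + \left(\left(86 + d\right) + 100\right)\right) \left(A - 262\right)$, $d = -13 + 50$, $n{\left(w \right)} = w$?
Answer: $- \frac{36214}{6384876531} \approx -5.6718 \cdot 10^{-6}$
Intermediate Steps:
$d = 37$
$P{\left(A \right)} = -18 + 3 \left(-262 + A\right) \left(223 + A\right)$ ($P{\left(A \right)} = -18 + 3 \left(A + \left(\left(86 + 37\right) + 100\right)\right) \left(A - 262\right) = -18 + 3 \left(A + \left(123 + 100\right)\right) \left(-262 + A\right) = -18 + 3 \left(A + 223\right) \left(-262 + A\right) = -18 + 3 \left(223 + A\right) \left(-262 + A\right) = -18 + 3 \left(-262 + A\right) \left(223 + A\right)$)
$\frac{1}{\frac{13809}{36214} + P{\left(n{\left(13 \right)} \right)}} = \frac{1}{\frac{13809}{36214} - \left(176817 - 507\right)} = \frac{1}{13809 \cdot \frac{1}{36214} - 176310} = \frac{1}{\frac{13809}{36214} - 176310} = \frac{1}{- \frac{6384876531}{36214}} = - \frac{36214}{6384876531}$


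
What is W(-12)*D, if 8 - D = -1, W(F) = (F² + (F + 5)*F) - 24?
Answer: 1836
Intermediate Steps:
W(F) = -24 + F² + F*(5 + F) (W(F) = (F² + (5 + F)*F) - 24 = (F² + F*(5 + F)) - 24 = -24 + F² + F*(5 + F))
D = 9 (D = 8 - 1*(-1) = 8 + 1 = 9)
W(-12)*D = (-24 + 2*(-12)² + 5*(-12))*9 = (-24 + 2*144 - 60)*9 = (-24 + 288 - 60)*9 = 204*9 = 1836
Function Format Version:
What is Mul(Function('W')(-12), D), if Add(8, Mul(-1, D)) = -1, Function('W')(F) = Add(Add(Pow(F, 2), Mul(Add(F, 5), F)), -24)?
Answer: 1836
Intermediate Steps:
Function('W')(F) = Add(-24, Pow(F, 2), Mul(F, Add(5, F))) (Function('W')(F) = Add(Add(Pow(F, 2), Mul(Add(5, F), F)), -24) = Add(Add(Pow(F, 2), Mul(F, Add(5, F))), -24) = Add(-24, Pow(F, 2), Mul(F, Add(5, F))))
D = 9 (D = Add(8, Mul(-1, -1)) = Add(8, 1) = 9)
Mul(Function('W')(-12), D) = Mul(Add(-24, Mul(2, Pow(-12, 2)), Mul(5, -12)), 9) = Mul(Add(-24, Mul(2, 144), -60), 9) = Mul(Add(-24, 288, -60), 9) = Mul(204, 9) = 1836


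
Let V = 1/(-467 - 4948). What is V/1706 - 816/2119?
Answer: -7538201959/19575300810 ≈ -0.38509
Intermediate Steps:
V = -1/5415 (V = 1/(-5415) = -1/5415 ≈ -0.00018467)
V/1706 - 816/2119 = -1/5415/1706 - 816/2119 = -1/5415*1/1706 - 816*1/2119 = -1/9237990 - 816/2119 = -7538201959/19575300810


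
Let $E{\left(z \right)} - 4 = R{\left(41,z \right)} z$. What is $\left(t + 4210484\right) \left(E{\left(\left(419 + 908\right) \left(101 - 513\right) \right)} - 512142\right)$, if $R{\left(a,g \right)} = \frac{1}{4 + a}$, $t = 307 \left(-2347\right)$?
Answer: $- \frac{16467655595594}{9} \approx -1.8297 \cdot 10^{12}$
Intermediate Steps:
$t = -720529$
$E{\left(z \right)} = 4 + \frac{z}{45}$ ($E{\left(z \right)} = 4 + \frac{z}{4 + 41} = 4 + \frac{z}{45}$)
$\left(t + 4210484\right) \left(E{\left(\left(419 + 908\right) \left(101 - 513\right) \right)} - 512142\right) = \left(-720529 + 4210484\right) \left(\left(4 + \frac{\left(419 + 908\right) \left(101 - 513\right)}{45}\right) - 512142\right) = 3489955 \left(\left(4 + \frac{1327 \left(-412\right)}{45}\right) - 512142\right) = 3489955 \left(\left(4 + \frac{1}{45} \left(-546724\right)\right) - 512142\right) = 3489955 \left(\left(4 - \frac{546724}{45}\right) - 512142\right) = 3489955 \left(- \frac{546544}{45} - 512142\right) = 3489955 \left(- \frac{23592934}{45}\right) = - \frac{16467655595594}{9}$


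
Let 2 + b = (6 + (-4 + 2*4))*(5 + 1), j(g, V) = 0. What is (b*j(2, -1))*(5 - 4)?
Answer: 0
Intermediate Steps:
b = 58 (b = -2 + (6 + (-4 + 2*4))*(5 + 1) = -2 + (6 + (-4 + 8))*6 = -2 + (6 + 4)*6 = -2 + 10*6 = -2 + 60 = 58)
(b*j(2, -1))*(5 - 4) = (58*0)*(5 - 4) = 0*1 = 0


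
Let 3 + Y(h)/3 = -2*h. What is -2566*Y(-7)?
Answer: -84678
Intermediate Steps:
Y(h) = -9 - 6*h (Y(h) = -9 + 3*(-2*h) = -9 - 6*h)
-2566*Y(-7) = -2566*(-9 - 6*(-7)) = -2566*(-9 + 42) = -2566*33 = -84678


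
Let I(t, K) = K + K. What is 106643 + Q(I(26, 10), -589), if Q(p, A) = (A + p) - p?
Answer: 106054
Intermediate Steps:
I(t, K) = 2*K
Q(p, A) = A
106643 + Q(I(26, 10), -589) = 106643 - 589 = 106054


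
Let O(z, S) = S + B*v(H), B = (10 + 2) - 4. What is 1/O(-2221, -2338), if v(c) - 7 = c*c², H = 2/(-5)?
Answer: -125/285314 ≈ -0.00043811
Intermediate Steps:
H = -⅖ (H = 2*(-⅕) = -⅖ ≈ -0.40000)
B = 8 (B = 12 - 4 = 8)
v(c) = 7 + c³ (v(c) = 7 + c*c² = 7 + c³)
O(z, S) = 6936/125 + S (O(z, S) = S + 8*(7 + (-⅖)³) = S + 8*(7 - 8/125) = S + 8*(867/125) = S + 6936/125 = 6936/125 + S)
1/O(-2221, -2338) = 1/(6936/125 - 2338) = 1/(-285314/125) = -125/285314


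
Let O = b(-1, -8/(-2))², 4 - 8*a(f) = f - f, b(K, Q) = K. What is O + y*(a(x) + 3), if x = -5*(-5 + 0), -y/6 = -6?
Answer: 127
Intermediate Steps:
y = 36 (y = -6*(-6) = 36)
x = 25 (x = -5*(-5) = 25)
a(f) = ½ (a(f) = ½ - (f - f)/8 = ½ - ⅛*0 = ½ + 0 = ½)
O = 1 (O = (-1)² = 1)
O + y*(a(x) + 3) = 1 + 36*(½ + 3) = 1 + 36*(7/2) = 1 + 126 = 127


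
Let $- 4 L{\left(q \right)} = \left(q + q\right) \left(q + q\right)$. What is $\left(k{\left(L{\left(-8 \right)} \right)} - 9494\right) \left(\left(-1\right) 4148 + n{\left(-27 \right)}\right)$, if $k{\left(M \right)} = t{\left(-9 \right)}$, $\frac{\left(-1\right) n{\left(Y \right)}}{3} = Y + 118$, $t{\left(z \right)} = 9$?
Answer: $41933185$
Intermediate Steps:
$n{\left(Y \right)} = -354 - 3 Y$ ($n{\left(Y \right)} = - 3 \left(Y + 118\right) = - 3 \left(118 + Y\right) = -354 - 3 Y$)
$L{\left(q \right)} = - q^{2}$ ($L{\left(q \right)} = - \frac{\left(q + q\right) \left(q + q\right)}{4} = - \frac{2 q 2 q}{4} = - \frac{4 q^{2}}{4} = - q^{2}$)
$k{\left(M \right)} = 9$
$\left(k{\left(L{\left(-8 \right)} \right)} - 9494\right) \left(\left(-1\right) 4148 + n{\left(-27 \right)}\right) = \left(9 - 9494\right) \left(\left(-1\right) 4148 - 273\right) = - 9485 \left(-4148 + \left(-354 + 81\right)\right) = - 9485 \left(-4148 - 273\right) = \left(-9485\right) \left(-4421\right) = 41933185$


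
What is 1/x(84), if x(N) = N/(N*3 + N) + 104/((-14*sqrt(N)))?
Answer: -4116/9787 - 2912*sqrt(21)/9787 ≈ -1.7840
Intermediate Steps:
x(N) = 1/4 - 52/(7*sqrt(N)) (x(N) = N/(3*N + N) + 104*(-1/(14*sqrt(N))) = N/((4*N)) - 52/(7*sqrt(N)) = N*(1/(4*N)) - 52/(7*sqrt(N)) = 1/4 - 52/(7*sqrt(N)))
1/x(84) = 1/(1/4 - 26*sqrt(21)/147)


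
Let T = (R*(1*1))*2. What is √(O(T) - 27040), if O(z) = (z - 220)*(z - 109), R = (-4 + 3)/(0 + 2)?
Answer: I*√2730 ≈ 52.249*I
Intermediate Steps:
R = -½ (R = -1/2 = -1*½ = -½ ≈ -0.50000)
T = -1 (T = -1/2*2 = -½*1*2 = -½*2 = -1)
O(z) = (-220 + z)*(-109 + z)
√(O(T) - 27040) = √((23980 + (-1)² - 329*(-1)) - 27040) = √((23980 + 1 + 329) - 27040) = √(24310 - 27040) = √(-2730) = I*√2730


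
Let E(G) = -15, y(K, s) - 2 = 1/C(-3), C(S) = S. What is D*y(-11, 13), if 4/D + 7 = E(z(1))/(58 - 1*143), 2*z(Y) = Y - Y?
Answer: -85/87 ≈ -0.97701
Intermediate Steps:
z(Y) = 0 (z(Y) = (Y - Y)/2 = (1/2)*0 = 0)
y(K, s) = 5/3 (y(K, s) = 2 + 1/(-3) = 2 - 1/3 = 5/3)
D = -17/29 (D = 4/(-7 - 15/(58 - 1*143)) = 4/(-7 - 15/(58 - 143)) = 4/(-7 - 15/(-85)) = 4/(-7 - 15*(-1/85)) = 4/(-7 + 3/17) = 4/(-116/17) = 4*(-17/116) = -17/29 ≈ -0.58621)
D*y(-11, 13) = -17/29*5/3 = -85/87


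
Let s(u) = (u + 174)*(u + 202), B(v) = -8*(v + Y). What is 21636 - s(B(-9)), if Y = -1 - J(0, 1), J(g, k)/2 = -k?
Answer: -41672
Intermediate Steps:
J(g, k) = -2*k (J(g, k) = 2*(-k) = -2*k)
Y = 1 (Y = -1 - (-2) = -1 - 1*(-2) = -1 + 2 = 1)
B(v) = -8 - 8*v (B(v) = -8*(v + 1) = -8*(1 + v) = -8 - 8*v)
s(u) = (174 + u)*(202 + u)
21636 - s(B(-9)) = 21636 - (35148 + (-8 - 8*(-9))² + 376*(-8 - 8*(-9))) = 21636 - (35148 + (-8 + 72)² + 376*(-8 + 72)) = 21636 - (35148 + 64² + 376*64) = 21636 - (35148 + 4096 + 24064) = 21636 - 1*63308 = 21636 - 63308 = -41672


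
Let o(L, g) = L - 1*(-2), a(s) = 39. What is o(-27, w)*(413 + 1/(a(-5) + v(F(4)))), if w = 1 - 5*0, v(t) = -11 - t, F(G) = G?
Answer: -247825/24 ≈ -10326.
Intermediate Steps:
w = 1 (w = 1 + 0 = 1)
o(L, g) = 2 + L (o(L, g) = L + 2 = 2 + L)
o(-27, w)*(413 + 1/(a(-5) + v(F(4)))) = (2 - 27)*(413 + 1/(39 + (-11 - 1*4))) = -25*(413 + 1/(39 + (-11 - 4))) = -25*(413 + 1/(39 - 15)) = -25*(413 + 1/24) = -25*9913/24 = -247825/24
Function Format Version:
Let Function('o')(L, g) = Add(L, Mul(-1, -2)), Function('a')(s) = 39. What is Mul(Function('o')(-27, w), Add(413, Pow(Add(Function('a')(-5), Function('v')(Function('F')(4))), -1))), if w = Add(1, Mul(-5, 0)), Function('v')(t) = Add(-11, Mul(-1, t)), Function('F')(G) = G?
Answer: Rational(-247825, 24) ≈ -10326.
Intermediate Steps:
w = 1 (w = Add(1, 0) = 1)
Function('o')(L, g) = Add(2, L) (Function('o')(L, g) = Add(L, 2) = Add(2, L))
Mul(Function('o')(-27, w), Add(413, Pow(Add(Function('a')(-5), Function('v')(Function('F')(4))), -1))) = Mul(Add(2, -27), Add(413, Pow(Add(39, Add(-11, Mul(-1, 4))), -1))) = Mul(-25, Add(413, Pow(Add(39, Add(-11, -4)), -1))) = Mul(-25, Add(413, Pow(Add(39, -15), -1))) = Mul(-25, Add(413, Pow(24, -1))) = Mul(-25, Add(413, Rational(1, 24))) = Mul(-25, Rational(9913, 24)) = Rational(-247825, 24)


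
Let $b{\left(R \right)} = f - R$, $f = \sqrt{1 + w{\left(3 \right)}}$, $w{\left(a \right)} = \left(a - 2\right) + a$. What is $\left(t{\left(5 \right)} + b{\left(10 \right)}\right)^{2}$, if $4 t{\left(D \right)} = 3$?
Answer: $\frac{1449}{16} - \frac{37 \sqrt{5}}{2} \approx 49.195$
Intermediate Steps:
$w{\left(a \right)} = -2 + 2 a$ ($w{\left(a \right)} = \left(-2 + a\right) + a = -2 + 2 a$)
$f = \sqrt{5}$ ($f = \sqrt{1 + \left(-2 + 2 \cdot 3\right)} = \sqrt{1 + \left(-2 + 6\right)} = \sqrt{1 + 4} = \sqrt{5} \approx 2.2361$)
$b{\left(R \right)} = \sqrt{5} - R$
$t{\left(D \right)} = \frac{3}{4}$ ($t{\left(D \right)} = \frac{1}{4} \cdot 3 = \frac{3}{4}$)
$\left(t{\left(5 \right)} + b{\left(10 \right)}\right)^{2} = \left(\frac{3}{4} + \left(\sqrt{5} - 10\right)\right)^{2} = \left(\frac{3}{4} - \left(10 - \sqrt{5}\right)\right)^{2} = \left(- \frac{37}{4} + \sqrt{5}\right)^{2}$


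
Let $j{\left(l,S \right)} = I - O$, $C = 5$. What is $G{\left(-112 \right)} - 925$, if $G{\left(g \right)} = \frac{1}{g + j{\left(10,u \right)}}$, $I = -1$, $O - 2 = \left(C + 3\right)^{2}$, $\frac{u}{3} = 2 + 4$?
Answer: $- \frac{165576}{179} \approx -925.01$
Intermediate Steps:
$u = 18$ ($u = 3 \left(2 + 4\right) = 3 \cdot 6 = 18$)
$O = 66$ ($O = 2 + \left(5 + 3\right)^{2} = 2 + 8^{2} = 2 + 64 = 66$)
$j{\left(l,S \right)} = -67$ ($j{\left(l,S \right)} = -1 - 66 = -67$)
$G{\left(g \right)} = \frac{1}{-67 + g}$ ($G{\left(g \right)} = \frac{1}{g - 67} = \frac{1}{-67 + g}$)
$G{\left(-112 \right)} - 925 = \frac{1}{-67 - 112} - 925 = \frac{1}{-179} - 925 = - \frac{1}{179} - 925 = - \frac{165576}{179}$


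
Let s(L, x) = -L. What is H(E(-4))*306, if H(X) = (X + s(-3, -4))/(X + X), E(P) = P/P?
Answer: 612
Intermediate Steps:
E(P) = 1
H(X) = (3 + X)/(2*X) (H(X) = (X - 1*(-3))/(X + X) = (X + 3)/((2*X)) = (3 + X)*(1/(2*X)) = (3 + X)/(2*X))
H(E(-4))*306 = ((½)*(3 + 1)/1)*306 = ((½)*1*4)*306 = 2*306 = 612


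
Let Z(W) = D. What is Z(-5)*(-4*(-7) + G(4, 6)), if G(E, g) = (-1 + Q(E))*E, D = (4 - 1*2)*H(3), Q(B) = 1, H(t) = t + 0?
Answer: 168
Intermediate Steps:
H(t) = t
D = 6 (D = (4 - 1*2)*3 = (4 - 2)*3 = 2*3 = 6)
G(E, g) = 0 (G(E, g) = (-1 + 1)*E = 0*E = 0)
Z(W) = 6
Z(-5)*(-4*(-7) + G(4, 6)) = 6*(-4*(-7) + 0) = 6*(28 + 0) = 6*28 = 168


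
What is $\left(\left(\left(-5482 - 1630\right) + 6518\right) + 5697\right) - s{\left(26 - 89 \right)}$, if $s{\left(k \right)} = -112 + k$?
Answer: $5278$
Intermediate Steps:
$\left(\left(\left(-5482 - 1630\right) + 6518\right) + 5697\right) - s{\left(26 - 89 \right)} = \left(\left(\left(-5482 - 1630\right) + 6518\right) + 5697\right) - \left(-112 + \left(26 - 89\right)\right) = \left(\left(-7112 + 6518\right) + 5697\right) - \left(-112 + \left(26 - 89\right)\right) = \left(-594 + 5697\right) - \left(-112 - 63\right) = 5103 - -175 = 5103 + 175 = 5278$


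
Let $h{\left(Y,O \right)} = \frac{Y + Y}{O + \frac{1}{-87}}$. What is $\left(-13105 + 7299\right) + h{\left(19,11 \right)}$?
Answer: $- \frac{2773615}{478} \approx -5802.5$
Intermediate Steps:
$h{\left(Y,O \right)} = \frac{2 Y}{- \frac{1}{87} + O}$ ($h{\left(Y,O \right)} = \frac{2 Y}{O - \frac{1}{87}} = \frac{2 Y}{- \frac{1}{87} + O}$)
$\left(-13105 + 7299\right) + h{\left(19,11 \right)} = \left(-13105 + 7299\right) + 174 \cdot 19 \frac{1}{-1 + 87 \cdot 11} = -5806 + 174 \cdot 19 \frac{1}{-1 + 957} = -5806 + 174 \cdot 19 \cdot \frac{1}{956} = -5806 + \frac{1653}{478} = - \frac{2773615}{478}$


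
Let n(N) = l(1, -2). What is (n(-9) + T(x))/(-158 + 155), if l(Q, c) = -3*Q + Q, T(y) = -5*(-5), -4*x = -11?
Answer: -23/3 ≈ -7.6667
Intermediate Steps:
x = 11/4 (x = -¼*(-11) = 11/4 ≈ 2.7500)
T(y) = 25
l(Q, c) = -2*Q
n(N) = -2 (n(N) = -2*1 = -2)
(n(-9) + T(x))/(-158 + 155) = (-2 + 25)/(-158 + 155) = 23/(-3) = -⅓*23 = -23/3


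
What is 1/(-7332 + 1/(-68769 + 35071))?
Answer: -33698/247073737 ≈ -0.00013639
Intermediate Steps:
1/(-7332 + 1/(-68769 + 35071)) = 1/(-7332 + 1/(-33698)) = 1/(-7332 - 1/33698) = 1/(-247073737/33698) = -33698/247073737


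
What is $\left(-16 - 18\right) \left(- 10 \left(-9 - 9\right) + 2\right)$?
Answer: $-6188$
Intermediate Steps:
$\left(-16 - 18\right) \left(- 10 \left(-9 - 9\right) + 2\right) = - 34 \left(- 10 \left(-9 - 9\right) + 2\right) = - 34 \left(\left(-10\right) \left(-18\right) + 2\right) = - 34 \left(180 + 2\right) = \left(-34\right) 182 = -6188$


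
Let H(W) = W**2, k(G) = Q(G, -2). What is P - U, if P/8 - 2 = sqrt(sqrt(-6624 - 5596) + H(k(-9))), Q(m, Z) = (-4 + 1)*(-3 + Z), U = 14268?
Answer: -14252 + 8*sqrt(225 + 2*I*sqrt(3055)) ≈ -14129.0 + 28.671*I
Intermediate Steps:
Q(m, Z) = 9 - 3*Z (Q(m, Z) = -3*(-3 + Z) = 9 - 3*Z)
k(G) = 15 (k(G) = 9 - 3*(-2) = 9 + 6 = 15)
P = 16 + 8*sqrt(225 + 2*I*sqrt(3055)) (P = 16 + 8*sqrt(sqrt(-6624 - 5596) + 15**2) = 16 + 8*sqrt(sqrt(-12220) + 225) = 16 + 8*sqrt(2*I*sqrt(3055) + 225) = 16 + 8*sqrt(225 + 2*I*sqrt(3055)) ≈ 139.38 + 28.671*I)
P - U = (16 + 8*sqrt(225 + 2*I*sqrt(3055))) - 1*14268 = (16 + 8*sqrt(225 + 2*I*sqrt(3055))) - 14268 = -14252 + 8*sqrt(225 + 2*I*sqrt(3055))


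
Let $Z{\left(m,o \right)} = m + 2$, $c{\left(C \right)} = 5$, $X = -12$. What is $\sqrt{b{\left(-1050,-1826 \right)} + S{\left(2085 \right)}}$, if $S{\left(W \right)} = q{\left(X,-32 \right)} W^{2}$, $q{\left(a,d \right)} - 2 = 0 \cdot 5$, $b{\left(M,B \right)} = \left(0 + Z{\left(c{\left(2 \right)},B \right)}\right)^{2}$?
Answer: $\sqrt{8694499} \approx 2948.6$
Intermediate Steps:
$Z{\left(m,o \right)} = 2 + m$
$b{\left(M,B \right)} = 49$ ($b{\left(M,B \right)} = \left(0 + \left(2 + 5\right)\right)^{2} = \left(0 + 7\right)^{2} = 7^{2} = 49$)
$q{\left(a,d \right)} = 2$ ($q{\left(a,d \right)} = 2 + 0 \cdot 5 = 2 + 0 = 2$)
$S{\left(W \right)} = 2 W^{2}$
$\sqrt{b{\left(-1050,-1826 \right)} + S{\left(2085 \right)}} = \sqrt{49 + 2 \cdot 2085^{2}} = \sqrt{49 + 2 \cdot 4347225} = \sqrt{49 + 8694450} = \sqrt{8694499}$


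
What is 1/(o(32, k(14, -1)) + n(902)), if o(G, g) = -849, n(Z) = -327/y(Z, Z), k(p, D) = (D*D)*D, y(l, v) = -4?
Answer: -4/3069 ≈ -0.0013034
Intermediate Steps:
k(p, D) = D**3 (k(p, D) = D**2*D = D**3)
n(Z) = 327/4 (n(Z) = -327/(-4) = -327*(-1/4) = 327/4)
1/(o(32, k(14, -1)) + n(902)) = 1/(-849 + 327/4) = 1/(-3069/4) = -4/3069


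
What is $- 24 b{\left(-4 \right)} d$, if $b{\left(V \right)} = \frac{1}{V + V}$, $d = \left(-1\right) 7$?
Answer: $-21$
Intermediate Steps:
$d = -7$
$b{\left(V \right)} = \frac{1}{2 V}$
$- 24 b{\left(-4 \right)} d = - 24 \frac{1}{2 \left(-4\right)} \left(-7\right) = - 24 \cdot \frac{1}{2} \left(- \frac{1}{4}\right) \left(-7\right) = \left(-24\right) \left(- \frac{1}{8}\right) \left(-7\right) = 3 \left(-7\right) = -21$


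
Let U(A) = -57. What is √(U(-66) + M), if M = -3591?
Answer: 8*I*√57 ≈ 60.399*I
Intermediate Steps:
√(U(-66) + M) = √(-57 - 3591) = √(-3648) = 8*I*√57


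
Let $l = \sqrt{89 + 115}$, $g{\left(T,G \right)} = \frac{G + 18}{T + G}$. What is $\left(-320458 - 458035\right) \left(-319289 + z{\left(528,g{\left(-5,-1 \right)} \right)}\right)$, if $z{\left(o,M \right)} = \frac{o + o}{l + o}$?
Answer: $\frac{5770382926139803}{23215} + \frac{137014768 \sqrt{51}}{23215} \approx 2.4856 \cdot 10^{11}$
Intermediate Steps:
$g{\left(T,G \right)} = \frac{18 + G}{G + T}$
$l = 2 \sqrt{51}$ ($l = \sqrt{204} = 2 \sqrt{51} \approx 14.283$)
$z{\left(o,M \right)} = \frac{2 o}{o + 2 \sqrt{51}}$ ($z{\left(o,M \right)} = \frac{o + o}{2 \sqrt{51} + o} = \frac{2 o}{o + 2 \sqrt{51}}$)
$\left(-320458 - 458035\right) \left(-319289 + z{\left(528,g{\left(-5,-1 \right)} \right)}\right) = \left(-320458 - 458035\right) \left(-319289 + 2 \cdot 528 \frac{1}{528 + 2 \sqrt{51}}\right) = - 778493 \left(-319289 + \frac{1056}{528 + 2 \sqrt{51}}\right) = 248564251477 - \frac{822088608}{528 + 2 \sqrt{51}}$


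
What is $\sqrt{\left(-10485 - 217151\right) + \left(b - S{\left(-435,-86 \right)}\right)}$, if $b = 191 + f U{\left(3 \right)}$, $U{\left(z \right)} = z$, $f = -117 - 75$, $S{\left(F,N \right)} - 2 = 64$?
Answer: $3 i \sqrt{25343} \approx 477.58 i$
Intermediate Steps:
$S{\left(F,N \right)} = 66$ ($S{\left(F,N \right)} = 2 + 64 = 66$)
$f = -192$ ($f = -117 - 75 = -192$)
$b = -385$ ($b = 191 - 576 = -385$)
$\sqrt{\left(-10485 - 217151\right) + \left(b - S{\left(-435,-86 \right)}\right)} = \sqrt{\left(-10485 - 217151\right) - 451} = \sqrt{-227636 - 451} = \sqrt{-228087} = 3 i \sqrt{25343}$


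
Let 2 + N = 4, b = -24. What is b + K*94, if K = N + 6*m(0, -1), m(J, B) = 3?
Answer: 1856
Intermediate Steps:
N = 2 (N = -2 + 4 = 2)
K = 20 (K = 2 + 6*3 = 2 + 18 = 20)
b + K*94 = -24 + 20*94 = -24 + 1880 = 1856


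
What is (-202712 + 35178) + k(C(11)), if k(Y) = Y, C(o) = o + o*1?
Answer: -167512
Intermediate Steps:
C(o) = 2*o (C(o) = o + o = 2*o)
(-202712 + 35178) + k(C(11)) = (-202712 + 35178) + 2*11 = -167534 + 22 = -167512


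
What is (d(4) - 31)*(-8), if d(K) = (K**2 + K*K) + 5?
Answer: -48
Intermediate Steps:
d(K) = 5 + 2*K**2 (d(K) = (K**2 + K**2) + 5 = 2*K**2 + 5 = 5 + 2*K**2)
(d(4) - 31)*(-8) = ((5 + 2*4**2) - 31)*(-8) = ((5 + 2*16) - 31)*(-8) = ((5 + 32) - 31)*(-8) = (37 - 31)*(-8) = 6*(-8) = -48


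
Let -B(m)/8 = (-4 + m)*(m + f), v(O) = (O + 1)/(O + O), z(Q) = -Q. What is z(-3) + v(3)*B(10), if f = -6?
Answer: -125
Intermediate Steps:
v(O) = (1 + O)/(2*O) (v(O) = (1 + O)/((2*O)) = (1 + O)*(1/(2*O)) = (1 + O)/(2*O))
B(m) = -8*(-6 + m)*(-4 + m) (B(m) = -8*(-4 + m)*(m - 6) = -8*(-4 + m)*(-6 + m) = -8*(-6 + m)*(-4 + m))
z(-3) + v(3)*B(10) = -1*(-3) + ((1/2)*(1 + 3)/3)*(-192 - 8*10**2 + 80*10) = 3 + ((1/2)*(1/3)*4)*(-192 - 8*100 + 800) = 3 + 2*(-192 - 800 + 800)/3 = 3 + (2/3)*(-192) = 3 - 128 = -125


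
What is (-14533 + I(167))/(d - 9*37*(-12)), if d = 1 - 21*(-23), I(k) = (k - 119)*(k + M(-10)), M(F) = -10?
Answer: -6997/4480 ≈ -1.5618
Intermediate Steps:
I(k) = (-119 + k)*(-10 + k) (I(k) = (k - 119)*(k - 10) = (-119 + k)*(-10 + k))
d = 484 (d = 1 + 483 = 484)
(-14533 + I(167))/(d - 9*37*(-12)) = (-14533 + (1190 + 167² - 129*167))/(484 - 9*37*(-12)) = (-14533 + (1190 + 27889 - 21543))/(484 - 333*(-12)) = (-14533 + 7536)/(484 + 3996) = -6997/4480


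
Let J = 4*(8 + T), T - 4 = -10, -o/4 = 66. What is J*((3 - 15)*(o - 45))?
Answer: 29664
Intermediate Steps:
o = -264 (o = -4*66 = -264)
T = -6 (T = 4 - 10 = -6)
J = 8 (J = 4*(8 - 6) = 4*2 = 8)
J*((3 - 15)*(o - 45)) = 8*((3 - 15)*(-264 - 45)) = 8*(-12*(-309)) = 8*3708 = 29664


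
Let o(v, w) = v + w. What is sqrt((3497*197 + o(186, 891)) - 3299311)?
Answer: 15*I*sqrt(11597) ≈ 1615.3*I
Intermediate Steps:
sqrt((3497*197 + o(186, 891)) - 3299311) = sqrt((3497*197 + (186 + 891)) - 3299311) = sqrt((688909 + 1077) - 3299311) = sqrt(689986 - 3299311) = sqrt(-2609325) = 15*I*sqrt(11597)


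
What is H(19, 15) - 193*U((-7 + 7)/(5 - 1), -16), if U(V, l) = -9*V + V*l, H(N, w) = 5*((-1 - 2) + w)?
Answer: 60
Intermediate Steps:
H(N, w) = -15 + 5*w (H(N, w) = 5*(-3 + w) = -15 + 5*w)
H(19, 15) - 193*U((-7 + 7)/(5 - 1), -16) = (-15 + 5*15) - 193*(-7 + 7)/(5 - 1)*(-9 - 16) = (-15 + 75) - 193*0/4*(-25) = 60 - 193*0*(¼)*(-25) = 60 - 0*(-25) = 60 - 193*0 = 60 + 0 = 60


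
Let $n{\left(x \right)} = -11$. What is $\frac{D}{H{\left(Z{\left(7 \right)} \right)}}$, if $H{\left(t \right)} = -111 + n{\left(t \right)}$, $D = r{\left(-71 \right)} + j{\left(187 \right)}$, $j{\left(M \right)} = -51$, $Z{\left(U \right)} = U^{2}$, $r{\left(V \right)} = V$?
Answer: $1$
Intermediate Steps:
$D = -122$ ($D = -71 - 51 = -122$)
$H{\left(t \right)} = -122$ ($H{\left(t \right)} = -111 - 11 = -122$)
$\frac{D}{H{\left(Z{\left(7 \right)} \right)}} = - \frac{122}{-122} = \left(-122\right) \left(- \frac{1}{122}\right) = 1$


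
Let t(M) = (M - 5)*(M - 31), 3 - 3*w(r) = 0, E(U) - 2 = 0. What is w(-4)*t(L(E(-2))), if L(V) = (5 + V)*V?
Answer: -153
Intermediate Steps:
E(U) = 2 (E(U) = 2 + 0 = 2)
w(r) = 1 (w(r) = 1 - ⅓*0 = 1 + 0 = 1)
L(V) = V*(5 + V)
t(M) = (-31 + M)*(-5 + M) (t(M) = (-5 + M)*(-31 + M) = (-31 + M)*(-5 + M))
w(-4)*t(L(E(-2))) = 1*(155 + (2*(5 + 2))² - 72*(5 + 2)) = 1*(155 + (2*7)² - 72*7) = 1*(155 + 14² - 36*14) = 1*(155 + 196 - 504) = 1*(-153) = -153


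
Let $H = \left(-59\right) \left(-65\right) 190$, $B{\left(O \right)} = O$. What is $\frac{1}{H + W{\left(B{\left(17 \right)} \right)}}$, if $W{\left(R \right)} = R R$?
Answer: $\frac{1}{728939} \approx 1.3719 \cdot 10^{-6}$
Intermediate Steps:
$W{\left(R \right)} = R^{2}$
$H = 728650$ ($H = 3835 \cdot 190 = 728650$)
$\frac{1}{H + W{\left(B{\left(17 \right)} \right)}} = \frac{1}{728650 + 17^{2}} = \frac{1}{728650 + 289} = \frac{1}{728939}$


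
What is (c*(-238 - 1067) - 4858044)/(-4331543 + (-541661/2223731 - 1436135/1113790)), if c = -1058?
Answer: 1722520761600760692/2145647347920806189 ≈ 0.80280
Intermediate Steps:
(c*(-238 - 1067) - 4858044)/(-4331543 + (-541661/2223731 - 1436135/1113790)) = (-1058*(-238 - 1067) - 4858044)/(-4331543 + (-541661/2223731 - 1436135/1113790)) = (-1058*(-1305) - 4858044)/(-4331543 + (-541661*1/2223731 - 1436135*1/1113790)) = (1380690 - 4858044)/(-4331543 + (-541661/2223731 - 287227/222758)) = -3477354/(-4331543 - 759374904975/495353870098) = -3477354/(-2145647347920806189/495353870098) = -3477354*(-495353870098/2145647347920806189) = 1722520761600760692/2145647347920806189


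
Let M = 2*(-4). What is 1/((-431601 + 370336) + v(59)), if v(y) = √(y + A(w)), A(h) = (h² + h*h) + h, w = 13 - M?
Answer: -61265/3753399263 - √962/3753399263 ≈ -1.6331e-5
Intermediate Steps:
M = -8
w = 21 (w = 13 - 1*(-8) = 13 + 8 = 21)
A(h) = h + 2*h² (A(h) = (h² + h²) + h = 2*h² + h = h + 2*h²)
v(y) = √(903 + y) (v(y) = √(y + 21*(1 + 2*21)) = √(y + 21*(1 + 42)) = √(y + 21*43) = √(y + 903) = √(903 + y))
1/((-431601 + 370336) + v(59)) = 1/((-431601 + 370336) + √(903 + 59)) = 1/(-61265 + √962)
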